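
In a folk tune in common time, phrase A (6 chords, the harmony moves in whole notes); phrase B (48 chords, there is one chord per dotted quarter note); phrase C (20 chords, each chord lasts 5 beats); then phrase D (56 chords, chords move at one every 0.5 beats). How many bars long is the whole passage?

56 bars

A: 6 × 4 = 24 beats = 6 bars.
B: 48 × 1.5 = 72 beats = 18 bars.
C: 20 × 5 = 100 beats = 25 bars.
D: 56 × 0.5 = 28 beats = 7 bars.
Total: 6 + 18 + 25 + 7 = 56 bars.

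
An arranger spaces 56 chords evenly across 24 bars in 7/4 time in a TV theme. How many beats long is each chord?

24 bars × 7 beats/bar = 168 beats total.
168 beats ÷ 56 chords = 3 beats per chord.
(That is a dotted half note.)

3 beats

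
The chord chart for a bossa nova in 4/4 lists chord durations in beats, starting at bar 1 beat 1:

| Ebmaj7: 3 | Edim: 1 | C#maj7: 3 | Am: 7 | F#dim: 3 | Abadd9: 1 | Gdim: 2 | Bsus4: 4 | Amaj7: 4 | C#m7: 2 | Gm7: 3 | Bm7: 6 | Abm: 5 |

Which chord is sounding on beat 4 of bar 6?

Beat 4 of bar 6 is beat (6−1)×4 + 4 = 24 overall.
Running totals: Ebmaj7 ends at 3, Edim ends at 4, C#maj7 ends at 7, Am ends at 14, F#dim ends at 17, Abadd9 ends at 18, Gdim ends at 20, Bsus4 ends at 24.
Beat 24 falls within Bsus4.

Bsus4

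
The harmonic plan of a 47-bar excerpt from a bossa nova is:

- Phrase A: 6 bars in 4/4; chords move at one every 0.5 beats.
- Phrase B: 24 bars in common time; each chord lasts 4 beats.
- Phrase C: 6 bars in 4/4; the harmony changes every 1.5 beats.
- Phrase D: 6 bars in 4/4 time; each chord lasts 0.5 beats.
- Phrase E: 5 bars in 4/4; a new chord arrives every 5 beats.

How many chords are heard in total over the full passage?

140 chords

A: 6·4 = 24 beats, 24/0.5 = 48 chords.
B: 24·4 = 96 beats, 96/4 = 24 chords.
C: 6·4 = 24 beats, 24/1.5 = 16 chords.
D: 6·4 = 24 beats, 24/0.5 = 48 chords.
E: 5·4 = 20 beats, 20/5 = 4 chords.
Total: 48 + 24 + 16 + 48 + 4 = 140.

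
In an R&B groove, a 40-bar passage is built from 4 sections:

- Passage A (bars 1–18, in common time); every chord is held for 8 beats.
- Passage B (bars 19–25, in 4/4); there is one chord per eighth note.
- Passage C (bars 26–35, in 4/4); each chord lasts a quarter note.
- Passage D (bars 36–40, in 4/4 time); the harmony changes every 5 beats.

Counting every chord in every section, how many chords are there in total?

109 chords

A: 18·4 = 72 beats, 72/8 = 9 chords.
B: 7·4 = 28 beats, 28/0.5 = 56 chords.
C: 10·4 = 40 beats, 40/1 = 40 chords.
D: 5·4 = 20 beats, 20/5 = 4 chords.
Total: 9 + 56 + 40 + 4 = 109.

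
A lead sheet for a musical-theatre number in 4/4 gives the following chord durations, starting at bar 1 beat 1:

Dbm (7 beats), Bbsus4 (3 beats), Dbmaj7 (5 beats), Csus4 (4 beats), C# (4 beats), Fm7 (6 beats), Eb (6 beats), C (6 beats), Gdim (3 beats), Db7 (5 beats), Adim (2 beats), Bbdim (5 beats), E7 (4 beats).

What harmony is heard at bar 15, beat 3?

Beat 3 of bar 15 is beat (15−1)×4 + 3 = 59 overall.
Running totals: Dbm ends at 7, Bbsus4 ends at 10, Dbmaj7 ends at 15, Csus4 ends at 19, C# ends at 23, Fm7 ends at 29, Eb ends at 35, C ends at 41, Gdim ends at 44, Db7 ends at 49, Adim ends at 51, Bbdim ends at 56, E7 ends at 60.
Beat 59 falls within E7.

E7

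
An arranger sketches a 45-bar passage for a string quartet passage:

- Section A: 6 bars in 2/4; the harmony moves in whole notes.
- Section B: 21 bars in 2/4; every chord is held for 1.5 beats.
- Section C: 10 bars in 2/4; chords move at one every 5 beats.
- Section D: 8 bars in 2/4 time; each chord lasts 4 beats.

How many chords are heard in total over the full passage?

A: 6·2 = 12 beats, 12/4 = 3 chords.
B: 21·2 = 42 beats, 42/1.5 = 28 chords.
C: 10·2 = 20 beats, 20/5 = 4 chords.
D: 8·2 = 16 beats, 16/4 = 4 chords.
Total: 3 + 28 + 4 + 4 = 39.

39 chords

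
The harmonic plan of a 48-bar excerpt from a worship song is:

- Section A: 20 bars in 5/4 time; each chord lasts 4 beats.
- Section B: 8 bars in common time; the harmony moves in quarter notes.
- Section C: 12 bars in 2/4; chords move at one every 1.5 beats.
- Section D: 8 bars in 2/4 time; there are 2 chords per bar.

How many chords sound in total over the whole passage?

A: 20·5 = 100 beats, 100/4 = 25 chords.
B: 8·4 = 32 beats, 32/1 = 32 chords.
C: 12·2 = 24 beats, 24/1.5 = 16 chords.
D: 8·2 = 16 beats, 16/1 = 16 chords.
Total: 25 + 32 + 16 + 16 = 89.

89 chords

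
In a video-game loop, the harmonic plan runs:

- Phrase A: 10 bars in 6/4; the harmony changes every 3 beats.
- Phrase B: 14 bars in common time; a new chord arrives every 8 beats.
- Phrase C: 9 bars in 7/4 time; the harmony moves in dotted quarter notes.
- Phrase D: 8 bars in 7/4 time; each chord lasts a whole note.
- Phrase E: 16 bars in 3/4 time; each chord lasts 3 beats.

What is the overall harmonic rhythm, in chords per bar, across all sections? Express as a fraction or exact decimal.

33/19 chords per bar

A: 10 bars of 6 beats is 60 beats; at 3 beats each that's 20 chords.
B: 14 bars of 4 beats is 56 beats; at 8 beats each that's 7 chords.
C: 9 bars of 7 beats is 63 beats; at 1.5 beats each that's 42 chords.
D: 8 bars of 7 beats is 56 beats; at 4 beats each that's 14 chords.
E: 16 bars of 3 beats is 48 beats; at 3 beats each that's 16 chords.
Overall: 99 chords over 57 bars → 99/57 = 33/19 chords per bar.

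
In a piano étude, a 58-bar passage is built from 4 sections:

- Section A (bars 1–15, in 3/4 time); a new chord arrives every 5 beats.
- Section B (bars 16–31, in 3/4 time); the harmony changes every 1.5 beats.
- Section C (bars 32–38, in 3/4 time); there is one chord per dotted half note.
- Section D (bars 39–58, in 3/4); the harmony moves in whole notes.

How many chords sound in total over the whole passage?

A: 15·3 = 45 beats, 45/5 = 9 chords.
B: 16·3 = 48 beats, 48/1.5 = 32 chords.
C: 7·3 = 21 beats, 21/3 = 7 chords.
D: 20·3 = 60 beats, 60/4 = 15 chords.
Total: 9 + 32 + 7 + 15 = 63.

63 chords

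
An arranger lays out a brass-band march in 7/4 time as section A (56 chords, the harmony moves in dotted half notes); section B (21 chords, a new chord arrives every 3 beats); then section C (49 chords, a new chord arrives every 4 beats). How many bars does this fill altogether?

A: 56 × 3 = 168 beats = 24 bars.
B: 21 × 3 = 63 beats = 9 bars.
C: 49 × 4 = 196 beats = 28 bars.
Total: 24 + 9 + 28 = 61 bars.

61 bars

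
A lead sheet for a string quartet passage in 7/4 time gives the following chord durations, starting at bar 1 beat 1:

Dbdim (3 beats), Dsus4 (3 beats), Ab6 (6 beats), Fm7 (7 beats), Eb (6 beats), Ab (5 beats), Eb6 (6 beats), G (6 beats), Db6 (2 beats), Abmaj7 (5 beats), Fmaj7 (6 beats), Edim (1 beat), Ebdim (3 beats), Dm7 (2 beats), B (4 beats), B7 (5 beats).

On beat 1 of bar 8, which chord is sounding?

Beat 1 of bar 8 is beat (8−1)×7 + 1 = 50 overall.
Running totals: Dbdim ends at 3, Dsus4 ends at 6, Ab6 ends at 12, Fm7 ends at 19, Eb ends at 25, Ab ends at 30, Eb6 ends at 36, G ends at 42, Db6 ends at 44, Abmaj7 ends at 49, Fmaj7 ends at 55.
Beat 50 falls within Fmaj7.

Fmaj7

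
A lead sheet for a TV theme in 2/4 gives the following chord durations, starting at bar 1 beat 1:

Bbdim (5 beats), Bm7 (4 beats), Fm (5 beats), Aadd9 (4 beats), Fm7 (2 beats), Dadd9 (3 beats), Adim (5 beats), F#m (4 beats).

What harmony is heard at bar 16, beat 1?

F#m

Beat 1 of bar 16 is beat (16−1)×2 + 1 = 31 overall.
Running totals: Bbdim ends at 5, Bm7 ends at 9, Fm ends at 14, Aadd9 ends at 18, Fm7 ends at 20, Dadd9 ends at 23, Adim ends at 28, F#m ends at 32.
Beat 31 falls within F#m.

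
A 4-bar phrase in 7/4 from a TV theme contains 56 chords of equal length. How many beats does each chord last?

4 bars × 7 beats/bar = 28 beats total.
28 beats ÷ 56 chords = 0.5 beats per chord.
(That is an eighth note.)

0.5 beats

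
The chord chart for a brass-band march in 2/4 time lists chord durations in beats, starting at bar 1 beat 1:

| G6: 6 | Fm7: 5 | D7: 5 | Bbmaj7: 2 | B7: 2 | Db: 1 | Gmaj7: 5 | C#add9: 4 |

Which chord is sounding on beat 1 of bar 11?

Beat 1 of bar 11 is beat (11−1)×2 + 1 = 21 overall.
Running totals: G6 ends at 6, Fm7 ends at 11, D7 ends at 16, Bbmaj7 ends at 18, B7 ends at 20, Db ends at 21.
Beat 21 falls within Db.

Db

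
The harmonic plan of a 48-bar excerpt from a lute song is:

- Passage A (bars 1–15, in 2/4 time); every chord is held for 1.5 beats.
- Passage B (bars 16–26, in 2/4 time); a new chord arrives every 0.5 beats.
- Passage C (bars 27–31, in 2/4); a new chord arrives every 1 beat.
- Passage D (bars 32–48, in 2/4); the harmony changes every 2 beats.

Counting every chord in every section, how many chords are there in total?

91 chords

A has 30 beats and chords last 1.5 each, so 20 chords.
B has 22 beats and chords last 0.5 each, so 44 chords.
C has 10 beats and chords last 1 each, so 10 chords.
D has 34 beats and chords last 2 each, so 17 chords.
Total: 20 + 44 + 10 + 17 = 91.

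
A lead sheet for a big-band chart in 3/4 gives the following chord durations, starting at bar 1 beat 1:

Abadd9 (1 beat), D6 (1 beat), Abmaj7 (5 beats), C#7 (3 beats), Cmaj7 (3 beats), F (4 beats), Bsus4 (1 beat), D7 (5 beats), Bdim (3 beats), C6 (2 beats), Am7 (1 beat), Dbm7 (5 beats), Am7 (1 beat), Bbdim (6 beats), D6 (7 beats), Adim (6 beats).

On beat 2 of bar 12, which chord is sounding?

Beat 2 of bar 12 is beat (12−1)×3 + 2 = 35 overall.
Running totals: Abadd9 ends at 1, D6 ends at 2, Abmaj7 ends at 7, C#7 ends at 10, Cmaj7 ends at 13, F ends at 17, Bsus4 ends at 18, D7 ends at 23, Bdim ends at 26, C6 ends at 28, Am7 ends at 29, Dbm7 ends at 34, Am7 ends at 35.
Beat 35 falls within Am7.

Am7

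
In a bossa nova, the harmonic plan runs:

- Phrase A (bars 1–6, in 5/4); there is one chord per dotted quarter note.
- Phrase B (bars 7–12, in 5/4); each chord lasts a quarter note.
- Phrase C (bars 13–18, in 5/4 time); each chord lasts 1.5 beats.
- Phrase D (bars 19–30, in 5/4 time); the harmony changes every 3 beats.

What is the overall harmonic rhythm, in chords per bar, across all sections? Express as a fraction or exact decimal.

3 chords per bar

A: 6 bars of 5 beats is 30 beats; at 1.5 beats each that's 20 chords.
B: 6 bars of 5 beats is 30 beats; at 1 beat each that's 30 chords.
C: 6 bars of 5 beats is 30 beats; at 1.5 beats each that's 20 chords.
D: 12 bars of 5 beats is 60 beats; at 3 beats each that's 20 chords.
Overall: 90 chords over 30 bars → 90/30 = 3 chords per bar.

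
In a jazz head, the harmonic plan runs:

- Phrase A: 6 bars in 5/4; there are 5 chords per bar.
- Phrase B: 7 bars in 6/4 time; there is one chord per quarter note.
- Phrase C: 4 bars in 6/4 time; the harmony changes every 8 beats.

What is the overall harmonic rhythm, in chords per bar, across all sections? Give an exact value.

A: 6 bars of 5 beats is 30 beats; at 1 beat each that's 30 chords.
B: 7 bars of 6 beats is 42 beats; at 1 beat each that's 42 chords.
C: 4 bars of 6 beats is 24 beats; at 8 beats each that's 3 chords.
Overall: 75 chords over 17 bars → 75/17 = 75/17 chords per bar.

75/17 chords per bar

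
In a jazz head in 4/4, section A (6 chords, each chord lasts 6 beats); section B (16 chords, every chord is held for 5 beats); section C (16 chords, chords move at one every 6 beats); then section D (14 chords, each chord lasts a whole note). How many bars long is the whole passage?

A: 6 × 6 = 36 beats = 9 bars.
B: 16 × 5 = 80 beats = 20 bars.
C: 16 × 6 = 96 beats = 24 bars.
D: 14 × 4 = 56 beats = 14 bars.
Total: 9 + 20 + 24 + 14 = 67 bars.

67 bars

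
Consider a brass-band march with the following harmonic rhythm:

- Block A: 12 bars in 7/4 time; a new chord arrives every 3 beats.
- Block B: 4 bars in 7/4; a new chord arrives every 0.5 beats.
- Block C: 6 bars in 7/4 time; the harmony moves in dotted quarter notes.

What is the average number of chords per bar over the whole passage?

A: 12 × 7 = 84 beats ÷ 3 = 28 chords.
B: 4 × 7 = 28 beats ÷ 0.5 = 56 chords.
C: 6 × 7 = 42 beats ÷ 1.5 = 28 chords.
Overall: 112 chords over 22 bars → 112/22 = 56/11 chords per bar.

56/11 chords per bar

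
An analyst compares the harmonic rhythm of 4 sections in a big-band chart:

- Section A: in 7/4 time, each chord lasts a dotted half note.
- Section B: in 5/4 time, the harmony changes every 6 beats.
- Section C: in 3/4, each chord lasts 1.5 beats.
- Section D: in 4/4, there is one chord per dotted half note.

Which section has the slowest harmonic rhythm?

Section B

A: 7 beats/bar ÷ 3 beats/chord = 7/3 chords/bar.
B: 5 beats/bar ÷ 6 beats/chord = 5/6 chords/bar.
C: 3 beats/bar ÷ 1.5 beats/chord = 2 chords/bar.
D: 4 beats/bar ÷ 3 beats/chord = 4/3 chords/bar.
Slowest is B at 5/6 chords/bar.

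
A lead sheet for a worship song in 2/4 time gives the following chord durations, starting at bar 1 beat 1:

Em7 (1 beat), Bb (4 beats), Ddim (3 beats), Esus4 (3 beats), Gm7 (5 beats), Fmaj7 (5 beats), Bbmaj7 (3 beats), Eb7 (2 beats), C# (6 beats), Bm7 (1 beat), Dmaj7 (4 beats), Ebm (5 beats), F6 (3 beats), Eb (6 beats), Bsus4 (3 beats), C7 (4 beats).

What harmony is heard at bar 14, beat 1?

C#

Beat 1 of bar 14 is beat (14−1)×2 + 1 = 27 overall.
Running totals: Em7 ends at 1, Bb ends at 5, Ddim ends at 8, Esus4 ends at 11, Gm7 ends at 16, Fmaj7 ends at 21, Bbmaj7 ends at 24, Eb7 ends at 26, C# ends at 32.
Beat 27 falls within C#.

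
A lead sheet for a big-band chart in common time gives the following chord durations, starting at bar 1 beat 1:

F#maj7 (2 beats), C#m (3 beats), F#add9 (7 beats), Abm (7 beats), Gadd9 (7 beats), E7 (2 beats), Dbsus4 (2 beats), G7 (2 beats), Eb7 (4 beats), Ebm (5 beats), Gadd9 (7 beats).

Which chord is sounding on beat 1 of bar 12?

Gadd9

Beat 1 of bar 12 is beat (12−1)×4 + 1 = 45 overall.
Running totals: F#maj7 ends at 2, C#m ends at 5, F#add9 ends at 12, Abm ends at 19, Gadd9 ends at 26, E7 ends at 28, Dbsus4 ends at 30, G7 ends at 32, Eb7 ends at 36, Ebm ends at 41, Gadd9 ends at 48.
Beat 45 falls within Gadd9.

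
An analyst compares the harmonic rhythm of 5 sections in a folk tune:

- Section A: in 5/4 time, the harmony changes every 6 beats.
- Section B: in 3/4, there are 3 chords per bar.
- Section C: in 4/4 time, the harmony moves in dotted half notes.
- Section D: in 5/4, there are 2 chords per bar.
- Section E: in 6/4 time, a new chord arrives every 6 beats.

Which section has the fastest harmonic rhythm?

Section B

A: 5 beats/bar ÷ 6 beats/chord = 5/6 chords/bar.
B: 3 beats/bar ÷ 1 beat/chord = 3 chords/bar.
C: 4 beats/bar ÷ 3 beats/chord = 4/3 chords/bar.
D: 5 beats/bar ÷ 2.5 beats/chord = 2 chords/bar.
E: 6 beats/bar ÷ 6 beats/chord = 1 chord/bar.
Fastest is B at 3 chords/bar.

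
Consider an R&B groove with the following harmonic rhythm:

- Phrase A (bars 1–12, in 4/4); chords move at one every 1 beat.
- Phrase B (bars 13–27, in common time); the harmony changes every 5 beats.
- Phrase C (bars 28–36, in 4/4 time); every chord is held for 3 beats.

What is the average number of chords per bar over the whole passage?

A: 12 bars of 4 beats is 48 beats; at 1 beat each that's 48 chords.
B: 15 bars of 4 beats is 60 beats; at 5 beats each that's 12 chords.
C: 9 bars of 4 beats is 36 beats; at 3 beats each that's 12 chords.
Overall: 72 chords over 36 bars → 72/36 = 2 chords per bar.

2 chords per bar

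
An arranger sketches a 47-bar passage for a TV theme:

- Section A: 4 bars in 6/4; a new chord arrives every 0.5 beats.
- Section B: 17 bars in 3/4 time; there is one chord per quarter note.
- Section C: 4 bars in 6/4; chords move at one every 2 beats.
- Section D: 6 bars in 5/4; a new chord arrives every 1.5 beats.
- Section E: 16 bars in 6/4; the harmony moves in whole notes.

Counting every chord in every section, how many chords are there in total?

155 chords

A: 4 bars × 6 beats = 24 beats; 0.5 beats/chord → 48 chords.
B: 17 bars × 3 beats = 51 beats; 1 beat/chord → 51 chords.
C: 4 bars × 6 beats = 24 beats; 2 beats/chord → 12 chords.
D: 6 bars × 5 beats = 30 beats; 1.5 beats/chord → 20 chords.
E: 16 bars × 6 beats = 96 beats; 4 beats/chord → 24 chords.
Total: 48 + 51 + 12 + 20 + 24 = 155.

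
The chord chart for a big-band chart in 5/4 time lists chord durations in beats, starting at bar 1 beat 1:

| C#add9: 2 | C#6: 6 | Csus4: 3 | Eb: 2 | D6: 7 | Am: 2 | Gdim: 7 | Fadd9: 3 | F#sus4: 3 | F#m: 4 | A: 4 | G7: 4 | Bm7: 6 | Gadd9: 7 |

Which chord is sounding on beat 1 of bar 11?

Bm7

Beat 1 of bar 11 is beat (11−1)×5 + 1 = 51 overall.
Running totals: C#add9 ends at 2, C#6 ends at 8, Csus4 ends at 11, Eb ends at 13, D6 ends at 20, Am ends at 22, Gdim ends at 29, Fadd9 ends at 32, F#sus4 ends at 35, F#m ends at 39, A ends at 43, G7 ends at 47, Bm7 ends at 53.
Beat 51 falls within Bm7.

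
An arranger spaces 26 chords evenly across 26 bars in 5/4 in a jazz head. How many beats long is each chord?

5 beats

26 bars × 5 beats/bar = 130 beats total.
130 beats ÷ 26 chords = 5 beats per chord.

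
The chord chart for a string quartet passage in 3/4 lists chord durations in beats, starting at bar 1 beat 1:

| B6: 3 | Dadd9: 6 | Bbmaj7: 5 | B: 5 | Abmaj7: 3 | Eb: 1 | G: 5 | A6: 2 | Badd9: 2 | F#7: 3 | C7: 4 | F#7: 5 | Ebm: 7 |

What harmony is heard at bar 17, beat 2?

Ebm

Beat 2 of bar 17 is beat (17−1)×3 + 2 = 50 overall.
Running totals: B6 ends at 3, Dadd9 ends at 9, Bbmaj7 ends at 14, B ends at 19, Abmaj7 ends at 22, Eb ends at 23, G ends at 28, A6 ends at 30, Badd9 ends at 32, F#7 ends at 35, C7 ends at 39, F#7 ends at 44, Ebm ends at 51.
Beat 50 falls within Ebm.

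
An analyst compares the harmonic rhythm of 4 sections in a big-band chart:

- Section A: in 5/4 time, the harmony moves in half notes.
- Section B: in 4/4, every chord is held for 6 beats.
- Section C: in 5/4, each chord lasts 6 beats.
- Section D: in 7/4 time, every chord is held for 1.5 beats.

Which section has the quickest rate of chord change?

Section D

A: each chord is 2 beats in 5/4, so 2.5 per bar.
B: each chord is 6 beats in 4/4, so 2/3 per bar.
C: each chord is 6 beats in 5/4, so 5/6 per bar.
D: each chord is 1.5 beats in 7/4, so 14/3 per bar.
Fastest is D at 14/3 chords/bar.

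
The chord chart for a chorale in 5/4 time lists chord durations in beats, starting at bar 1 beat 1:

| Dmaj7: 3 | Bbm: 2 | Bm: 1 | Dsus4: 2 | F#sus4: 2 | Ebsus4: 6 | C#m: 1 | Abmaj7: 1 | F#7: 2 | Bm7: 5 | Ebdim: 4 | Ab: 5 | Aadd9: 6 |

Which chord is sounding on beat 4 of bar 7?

Ab

Beat 4 of bar 7 is beat (7−1)×5 + 4 = 34 overall.
Running totals: Dmaj7 ends at 3, Bbm ends at 5, Bm ends at 6, Dsus4 ends at 8, F#sus4 ends at 10, Ebsus4 ends at 16, C#m ends at 17, Abmaj7 ends at 18, F#7 ends at 20, Bm7 ends at 25, Ebdim ends at 29, Ab ends at 34.
Beat 34 falls within Ab.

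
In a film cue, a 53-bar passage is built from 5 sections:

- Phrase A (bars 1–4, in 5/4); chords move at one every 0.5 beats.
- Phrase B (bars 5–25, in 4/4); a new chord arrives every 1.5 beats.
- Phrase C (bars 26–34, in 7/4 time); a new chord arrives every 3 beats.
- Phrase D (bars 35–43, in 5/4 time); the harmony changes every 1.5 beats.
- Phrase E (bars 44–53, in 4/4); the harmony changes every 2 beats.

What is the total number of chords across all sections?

A: 4 bars × 5 beats = 20 beats; 0.5 beats/chord → 40 chords.
B: 21 bars × 4 beats = 84 beats; 1.5 beats/chord → 56 chords.
C: 9 bars × 7 beats = 63 beats; 3 beats/chord → 21 chords.
D: 9 bars × 5 beats = 45 beats; 1.5 beats/chord → 30 chords.
E: 10 bars × 4 beats = 40 beats; 2 beats/chord → 20 chords.
Total: 40 + 56 + 21 + 30 + 20 = 167.

167 chords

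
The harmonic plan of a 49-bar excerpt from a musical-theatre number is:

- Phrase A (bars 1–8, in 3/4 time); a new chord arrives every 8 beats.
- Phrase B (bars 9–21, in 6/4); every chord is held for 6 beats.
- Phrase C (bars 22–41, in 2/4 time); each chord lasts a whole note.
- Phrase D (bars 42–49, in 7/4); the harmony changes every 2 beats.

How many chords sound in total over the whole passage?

A: 8 bars × 3 beats = 24 beats; 8 beats/chord → 3 chords.
B: 13 bars × 6 beats = 78 beats; 6 beats/chord → 13 chords.
C: 20 bars × 2 beats = 40 beats; 4 beats/chord → 10 chords.
D: 8 bars × 7 beats = 56 beats; 2 beats/chord → 28 chords.
Total: 3 + 13 + 10 + 28 = 54.

54 chords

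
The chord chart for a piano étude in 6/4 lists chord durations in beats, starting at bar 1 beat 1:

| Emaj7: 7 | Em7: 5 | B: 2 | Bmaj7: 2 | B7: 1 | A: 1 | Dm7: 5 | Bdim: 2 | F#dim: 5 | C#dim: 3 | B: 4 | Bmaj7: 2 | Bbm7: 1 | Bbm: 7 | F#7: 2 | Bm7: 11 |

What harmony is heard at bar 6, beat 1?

Beat 1 of bar 6 is beat (6−1)×6 + 1 = 31 overall.
Running totals: Emaj7 ends at 7, Em7 ends at 12, B ends at 14, Bmaj7 ends at 16, B7 ends at 17, A ends at 18, Dm7 ends at 23, Bdim ends at 25, F#dim ends at 30, C#dim ends at 33.
Beat 31 falls within C#dim.

C#dim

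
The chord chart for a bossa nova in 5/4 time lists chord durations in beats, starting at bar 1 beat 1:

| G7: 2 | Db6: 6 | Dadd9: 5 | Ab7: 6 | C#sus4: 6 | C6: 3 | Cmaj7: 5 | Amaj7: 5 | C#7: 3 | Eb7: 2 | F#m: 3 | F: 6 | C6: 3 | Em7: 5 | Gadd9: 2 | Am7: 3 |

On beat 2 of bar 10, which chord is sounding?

F

Beat 2 of bar 10 is beat (10−1)×5 + 2 = 47 overall.
Running totals: G7 ends at 2, Db6 ends at 8, Dadd9 ends at 13, Ab7 ends at 19, C#sus4 ends at 25, C6 ends at 28, Cmaj7 ends at 33, Amaj7 ends at 38, C#7 ends at 41, Eb7 ends at 43, F#m ends at 46, F ends at 52.
Beat 47 falls within F.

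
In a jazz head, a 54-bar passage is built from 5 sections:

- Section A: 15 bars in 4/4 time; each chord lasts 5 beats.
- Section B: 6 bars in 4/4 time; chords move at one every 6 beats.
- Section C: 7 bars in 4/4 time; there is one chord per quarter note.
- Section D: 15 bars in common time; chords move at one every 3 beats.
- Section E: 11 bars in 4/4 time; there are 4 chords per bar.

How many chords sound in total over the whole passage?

A: 15·4 = 60 beats, 60/5 = 12 chords.
B: 6·4 = 24 beats, 24/6 = 4 chords.
C: 7·4 = 28 beats, 28/1 = 28 chords.
D: 15·4 = 60 beats, 60/3 = 20 chords.
E: 11·4 = 44 beats, 44/1 = 44 chords.
Total: 12 + 4 + 28 + 20 + 44 = 108.

108 chords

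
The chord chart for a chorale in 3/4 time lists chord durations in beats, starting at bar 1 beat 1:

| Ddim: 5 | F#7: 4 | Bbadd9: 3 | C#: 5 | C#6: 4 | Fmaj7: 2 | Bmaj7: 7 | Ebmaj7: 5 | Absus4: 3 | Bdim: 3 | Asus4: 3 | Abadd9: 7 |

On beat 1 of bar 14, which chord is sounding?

Bdim

Beat 1 of bar 14 is beat (14−1)×3 + 1 = 40 overall.
Running totals: Ddim ends at 5, F#7 ends at 9, Bbadd9 ends at 12, C# ends at 17, C#6 ends at 21, Fmaj7 ends at 23, Bmaj7 ends at 30, Ebmaj7 ends at 35, Absus4 ends at 38, Bdim ends at 41.
Beat 40 falls within Bdim.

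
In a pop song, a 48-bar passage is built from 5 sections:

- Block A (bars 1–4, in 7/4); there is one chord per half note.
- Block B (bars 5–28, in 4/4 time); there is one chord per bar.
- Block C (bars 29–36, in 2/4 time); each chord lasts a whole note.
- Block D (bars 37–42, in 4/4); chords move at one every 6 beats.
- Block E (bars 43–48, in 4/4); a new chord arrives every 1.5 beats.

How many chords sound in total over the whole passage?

62 chords

A has 28 beats and chords last 2 each, so 14 chords.
B has 96 beats and chords last 4 each, so 24 chords.
C has 16 beats and chords last 4 each, so 4 chords.
D has 24 beats and chords last 6 each, so 4 chords.
E has 24 beats and chords last 1.5 each, so 16 chords.
Total: 14 + 24 + 4 + 4 + 16 = 62.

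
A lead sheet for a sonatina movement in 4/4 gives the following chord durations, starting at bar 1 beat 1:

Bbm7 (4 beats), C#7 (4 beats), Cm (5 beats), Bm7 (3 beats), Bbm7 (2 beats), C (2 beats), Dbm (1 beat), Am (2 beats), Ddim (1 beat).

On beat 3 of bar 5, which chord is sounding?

C

Beat 3 of bar 5 is beat (5−1)×4 + 3 = 19 overall.
Running totals: Bbm7 ends at 4, C#7 ends at 8, Cm ends at 13, Bm7 ends at 16, Bbm7 ends at 18, C ends at 20.
Beat 19 falls within C.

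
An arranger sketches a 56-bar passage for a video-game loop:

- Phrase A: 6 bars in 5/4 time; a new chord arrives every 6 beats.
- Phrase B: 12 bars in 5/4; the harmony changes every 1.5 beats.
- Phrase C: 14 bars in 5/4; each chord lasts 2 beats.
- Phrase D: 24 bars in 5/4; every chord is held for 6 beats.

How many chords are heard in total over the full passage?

100 chords

A has 30 beats and chords last 6 each, so 5 chords.
B has 60 beats and chords last 1.5 each, so 40 chords.
C has 70 beats and chords last 2 each, so 35 chords.
D has 120 beats and chords last 6 each, so 20 chords.
Total: 5 + 40 + 35 + 20 = 100.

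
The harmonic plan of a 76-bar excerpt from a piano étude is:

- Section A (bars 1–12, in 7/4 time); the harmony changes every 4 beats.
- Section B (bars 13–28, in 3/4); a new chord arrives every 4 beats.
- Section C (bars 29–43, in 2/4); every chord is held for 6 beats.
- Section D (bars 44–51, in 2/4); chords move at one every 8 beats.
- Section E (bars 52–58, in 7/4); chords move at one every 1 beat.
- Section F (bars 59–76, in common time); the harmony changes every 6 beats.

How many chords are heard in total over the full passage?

A has 84 beats and chords last 4 each, so 21 chords.
B has 48 beats and chords last 4 each, so 12 chords.
C has 30 beats and chords last 6 each, so 5 chords.
D has 16 beats and chords last 8 each, so 2 chords.
E has 49 beats and chords last 1 each, so 49 chords.
F has 72 beats and chords last 6 each, so 12 chords.
Total: 21 + 12 + 5 + 2 + 49 + 12 = 101.

101 chords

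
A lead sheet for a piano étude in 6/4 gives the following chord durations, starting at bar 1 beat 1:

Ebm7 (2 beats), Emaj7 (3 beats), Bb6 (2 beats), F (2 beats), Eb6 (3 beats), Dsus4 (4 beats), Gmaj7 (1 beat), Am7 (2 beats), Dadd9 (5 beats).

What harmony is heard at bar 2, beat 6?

Eb6

Beat 6 of bar 2 is beat (2−1)×6 + 6 = 12 overall.
Running totals: Ebm7 ends at 2, Emaj7 ends at 5, Bb6 ends at 7, F ends at 9, Eb6 ends at 12.
Beat 12 falls within Eb6.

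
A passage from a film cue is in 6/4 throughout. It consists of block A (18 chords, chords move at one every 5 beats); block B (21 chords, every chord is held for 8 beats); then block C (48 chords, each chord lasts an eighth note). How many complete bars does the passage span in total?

47 bars

A: 18 × 5 = 90 beats = 15 bars.
B: 21 × 8 = 168 beats = 28 bars.
C: 48 × 0.5 = 24 beats = 4 bars.
Total: 15 + 28 + 4 = 47 bars.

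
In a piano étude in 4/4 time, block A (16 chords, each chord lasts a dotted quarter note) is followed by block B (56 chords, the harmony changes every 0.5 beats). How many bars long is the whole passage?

A: 16 × 1.5 = 24 beats = 6 bars.
B: 56 × 0.5 = 28 beats = 7 bars.
Total: 6 + 7 = 13 bars.

13 bars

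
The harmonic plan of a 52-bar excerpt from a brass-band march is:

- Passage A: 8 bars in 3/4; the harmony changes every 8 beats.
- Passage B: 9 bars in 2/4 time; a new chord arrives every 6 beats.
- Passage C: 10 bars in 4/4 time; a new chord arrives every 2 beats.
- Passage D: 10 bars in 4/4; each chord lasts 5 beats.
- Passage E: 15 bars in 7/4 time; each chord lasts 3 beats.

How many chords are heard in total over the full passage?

69 chords

A: 8 bars × 3 beats = 24 beats; 8 beats/chord → 3 chords.
B: 9 bars × 2 beats = 18 beats; 6 beats/chord → 3 chords.
C: 10 bars × 4 beats = 40 beats; 2 beats/chord → 20 chords.
D: 10 bars × 4 beats = 40 beats; 5 beats/chord → 8 chords.
E: 15 bars × 7 beats = 105 beats; 3 beats/chord → 35 chords.
Total: 3 + 3 + 20 + 8 + 35 = 69.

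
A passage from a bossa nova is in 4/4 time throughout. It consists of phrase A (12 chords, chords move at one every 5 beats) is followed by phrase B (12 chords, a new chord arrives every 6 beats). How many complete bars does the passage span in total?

33 bars

A: 12 × 5 = 60 beats = 15 bars.
B: 12 × 6 = 72 beats = 18 bars.
Total: 15 + 18 = 33 bars.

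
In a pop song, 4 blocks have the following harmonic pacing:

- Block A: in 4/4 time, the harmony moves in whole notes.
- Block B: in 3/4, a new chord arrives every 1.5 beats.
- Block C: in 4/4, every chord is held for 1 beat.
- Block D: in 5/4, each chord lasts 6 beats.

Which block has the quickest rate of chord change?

Block C

A: 4 beats/bar ÷ 4 beats/chord = 1 chord/bar.
B: 3 beats/bar ÷ 1.5 beats/chord = 2 chords/bar.
C: 4 beats/bar ÷ 1 beat/chord = 4 chords/bar.
D: 5 beats/bar ÷ 6 beats/chord = 5/6 chords/bar.
Fastest is C at 4 chords/bar.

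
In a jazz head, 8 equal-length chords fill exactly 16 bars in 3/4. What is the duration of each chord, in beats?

6 beats

16 bars × 3 beats/bar = 48 beats total.
48 beats ÷ 8 chords = 6 beats per chord.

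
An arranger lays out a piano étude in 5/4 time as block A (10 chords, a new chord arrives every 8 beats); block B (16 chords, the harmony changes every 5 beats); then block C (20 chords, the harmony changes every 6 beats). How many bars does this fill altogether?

56 bars

A: 10 × 8 = 80 beats = 16 bars.
B: 16 × 5 = 80 beats = 16 bars.
C: 20 × 6 = 120 beats = 24 bars.
Total: 16 + 16 + 24 = 56 bars.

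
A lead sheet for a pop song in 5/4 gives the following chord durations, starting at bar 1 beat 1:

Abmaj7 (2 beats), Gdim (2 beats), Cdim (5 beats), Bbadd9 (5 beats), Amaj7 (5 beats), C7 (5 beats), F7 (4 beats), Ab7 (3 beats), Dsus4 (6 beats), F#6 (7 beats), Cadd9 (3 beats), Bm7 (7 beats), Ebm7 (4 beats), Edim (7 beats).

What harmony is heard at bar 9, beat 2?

F#6

Beat 2 of bar 9 is beat (9−1)×5 + 2 = 42 overall.
Running totals: Abmaj7 ends at 2, Gdim ends at 4, Cdim ends at 9, Bbadd9 ends at 14, Amaj7 ends at 19, C7 ends at 24, F7 ends at 28, Ab7 ends at 31, Dsus4 ends at 37, F#6 ends at 44.
Beat 42 falls within F#6.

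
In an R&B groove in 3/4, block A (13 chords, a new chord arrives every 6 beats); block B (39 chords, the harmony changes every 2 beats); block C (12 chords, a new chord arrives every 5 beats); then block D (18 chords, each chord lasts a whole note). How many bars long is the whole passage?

96 bars

A: 13 × 6 = 78 beats = 26 bars.
B: 39 × 2 = 78 beats = 26 bars.
C: 12 × 5 = 60 beats = 20 bars.
D: 18 × 4 = 72 beats = 24 bars.
Total: 26 + 26 + 20 + 24 = 96 bars.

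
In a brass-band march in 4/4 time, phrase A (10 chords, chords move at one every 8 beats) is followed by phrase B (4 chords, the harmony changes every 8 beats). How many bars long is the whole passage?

28 bars

A: 10 × 8 = 80 beats = 20 bars.
B: 4 × 8 = 32 beats = 8 bars.
Total: 20 + 8 = 28 bars.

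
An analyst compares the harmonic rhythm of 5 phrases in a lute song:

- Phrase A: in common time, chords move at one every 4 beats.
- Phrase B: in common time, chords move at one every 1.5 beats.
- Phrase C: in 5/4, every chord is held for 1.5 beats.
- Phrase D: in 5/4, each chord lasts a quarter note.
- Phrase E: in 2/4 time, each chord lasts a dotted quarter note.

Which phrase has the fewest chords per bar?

Phrase A

A: 4 beats/bar ÷ 4 beats/chord = 1 chord/bar.
B: 4 beats/bar ÷ 1.5 beats/chord = 8/3 chords/bar.
C: 5 beats/bar ÷ 1.5 beats/chord = 10/3 chords/bar.
D: 5 beats/bar ÷ 1 beat/chord = 5 chords/bar.
E: 2 beats/bar ÷ 1.5 beats/chord = 4/3 chords/bar.
Slowest is A at 1 chords/bar.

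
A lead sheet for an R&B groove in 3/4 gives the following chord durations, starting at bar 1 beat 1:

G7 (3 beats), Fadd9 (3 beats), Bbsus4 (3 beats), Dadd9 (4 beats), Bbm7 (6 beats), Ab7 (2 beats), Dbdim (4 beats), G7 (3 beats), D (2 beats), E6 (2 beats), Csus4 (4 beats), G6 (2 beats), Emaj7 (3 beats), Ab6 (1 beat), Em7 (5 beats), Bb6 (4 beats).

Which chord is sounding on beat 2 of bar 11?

Beat 2 of bar 11 is beat (11−1)×3 + 2 = 32 overall.
Running totals: G7 ends at 3, Fadd9 ends at 6, Bbsus4 ends at 9, Dadd9 ends at 13, Bbm7 ends at 19, Ab7 ends at 21, Dbdim ends at 25, G7 ends at 28, D ends at 30, E6 ends at 32.
Beat 32 falls within E6.

E6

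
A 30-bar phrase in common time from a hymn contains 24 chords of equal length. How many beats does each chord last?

5 beats

30 bars × 4 beats/bar = 120 beats total.
120 beats ÷ 24 chords = 5 beats per chord.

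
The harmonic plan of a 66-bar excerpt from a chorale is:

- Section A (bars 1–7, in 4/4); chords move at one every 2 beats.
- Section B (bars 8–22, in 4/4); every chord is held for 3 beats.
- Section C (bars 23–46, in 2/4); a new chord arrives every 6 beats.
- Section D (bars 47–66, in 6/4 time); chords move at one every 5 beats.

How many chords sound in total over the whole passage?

A: 7·4 = 28 beats, 28/2 = 14 chords.
B: 15·4 = 60 beats, 60/3 = 20 chords.
C: 24·2 = 48 beats, 48/6 = 8 chords.
D: 20·6 = 120 beats, 120/5 = 24 chords.
Total: 14 + 20 + 8 + 24 = 66.

66 chords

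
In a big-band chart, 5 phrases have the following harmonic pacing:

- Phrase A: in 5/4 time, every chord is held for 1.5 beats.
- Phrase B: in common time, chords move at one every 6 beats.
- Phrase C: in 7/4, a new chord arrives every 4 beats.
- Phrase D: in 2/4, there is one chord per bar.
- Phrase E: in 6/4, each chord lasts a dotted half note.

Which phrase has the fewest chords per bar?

Phrase B

A: each chord is 1.5 beats in 5/4, so 10/3 per bar.
B: each chord is 6 beats in 4/4, so 2/3 per bar.
C: each chord is 4 beats in 7/4, so 1.75 per bar.
D: each chord is 2 beats in 2/4, so 1 per bar.
E: each chord is 3 beats in 6/4, so 2 per bar.
Slowest is B at 2/3 chords/bar.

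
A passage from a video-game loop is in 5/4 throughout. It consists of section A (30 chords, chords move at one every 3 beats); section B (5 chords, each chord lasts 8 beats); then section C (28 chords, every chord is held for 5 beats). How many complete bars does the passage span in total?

A: 30 × 3 = 90 beats = 18 bars.
B: 5 × 8 = 40 beats = 8 bars.
C: 28 × 5 = 140 beats = 28 bars.
Total: 18 + 8 + 28 = 54 bars.

54 bars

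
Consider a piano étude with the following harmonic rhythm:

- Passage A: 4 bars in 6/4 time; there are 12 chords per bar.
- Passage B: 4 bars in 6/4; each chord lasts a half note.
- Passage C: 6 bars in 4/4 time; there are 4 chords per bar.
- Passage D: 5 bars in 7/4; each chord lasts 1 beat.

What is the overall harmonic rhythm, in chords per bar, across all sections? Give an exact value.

119/19 chords per bar

A: 4 × 6 = 24 beats ÷ 0.5 = 48 chords.
B: 4 × 6 = 24 beats ÷ 2 = 12 chords.
C: 6 × 4 = 24 beats ÷ 1 = 24 chords.
D: 5 × 7 = 35 beats ÷ 1 = 35 chords.
Overall: 119 chords over 19 bars → 119/19 = 119/19 chords per bar.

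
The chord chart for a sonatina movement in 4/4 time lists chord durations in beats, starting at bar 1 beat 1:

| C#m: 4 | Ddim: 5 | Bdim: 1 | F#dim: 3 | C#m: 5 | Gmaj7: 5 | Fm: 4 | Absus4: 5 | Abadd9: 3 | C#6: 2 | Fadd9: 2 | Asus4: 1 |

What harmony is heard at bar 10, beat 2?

Beat 2 of bar 10 is beat (10−1)×4 + 2 = 38 overall.
Running totals: C#m ends at 4, Ddim ends at 9, Bdim ends at 10, F#dim ends at 13, C#m ends at 18, Gmaj7 ends at 23, Fm ends at 27, Absus4 ends at 32, Abadd9 ends at 35, C#6 ends at 37, Fadd9 ends at 39.
Beat 38 falls within Fadd9.

Fadd9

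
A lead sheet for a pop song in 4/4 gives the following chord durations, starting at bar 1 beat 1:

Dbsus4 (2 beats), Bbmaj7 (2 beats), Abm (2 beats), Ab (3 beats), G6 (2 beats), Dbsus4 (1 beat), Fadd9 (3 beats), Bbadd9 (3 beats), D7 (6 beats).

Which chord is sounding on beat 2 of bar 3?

Beat 2 of bar 3 is beat (3−1)×4 + 2 = 10 overall.
Running totals: Dbsus4 ends at 2, Bbmaj7 ends at 4, Abm ends at 6, Ab ends at 9, G6 ends at 11.
Beat 10 falls within G6.

G6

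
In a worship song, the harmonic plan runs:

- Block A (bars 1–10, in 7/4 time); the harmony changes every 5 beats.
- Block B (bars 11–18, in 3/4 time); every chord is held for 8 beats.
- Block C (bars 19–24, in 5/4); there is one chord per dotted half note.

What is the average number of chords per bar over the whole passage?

A: 10 × 7 = 70 beats ÷ 5 = 14 chords.
B: 8 × 3 = 24 beats ÷ 8 = 3 chords.
C: 6 × 5 = 30 beats ÷ 3 = 10 chords.
Overall: 27 chords over 24 bars → 27/24 = 1.125 chords per bar.

1.125 chords per bar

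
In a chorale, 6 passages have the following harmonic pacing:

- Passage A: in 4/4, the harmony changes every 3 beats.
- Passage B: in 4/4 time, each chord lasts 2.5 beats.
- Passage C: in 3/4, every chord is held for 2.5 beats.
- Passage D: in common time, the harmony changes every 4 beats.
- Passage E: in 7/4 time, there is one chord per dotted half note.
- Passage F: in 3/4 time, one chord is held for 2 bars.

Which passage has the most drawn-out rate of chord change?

Passage F

A: 4/3 = 4/3 chords/bar.
B: 4/2.5 = 1.6 chords/bar.
C: 3/2.5 = 1.2 chords/bar.
D: 4/4 = 1 chord/bar.
E: 7/3 = 7/3 chords/bar.
F: 3/6 = 0.5 chords/bar.
Slowest is F at 0.5 chords/bar.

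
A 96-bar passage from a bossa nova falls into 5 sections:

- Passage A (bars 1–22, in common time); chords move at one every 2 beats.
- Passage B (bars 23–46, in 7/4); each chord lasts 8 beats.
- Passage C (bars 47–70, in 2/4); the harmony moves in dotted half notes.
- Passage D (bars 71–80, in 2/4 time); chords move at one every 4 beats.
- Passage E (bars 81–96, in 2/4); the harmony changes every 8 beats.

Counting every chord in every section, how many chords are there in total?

90 chords

A: 22 bars × 4 beats = 88 beats; 2 beats/chord → 44 chords.
B: 24 bars × 7 beats = 168 beats; 8 beats/chord → 21 chords.
C: 24 bars × 2 beats = 48 beats; 3 beats/chord → 16 chords.
D: 10 bars × 2 beats = 20 beats; 4 beats/chord → 5 chords.
E: 16 bars × 2 beats = 32 beats; 8 beats/chord → 4 chords.
Total: 44 + 21 + 16 + 5 + 4 = 90.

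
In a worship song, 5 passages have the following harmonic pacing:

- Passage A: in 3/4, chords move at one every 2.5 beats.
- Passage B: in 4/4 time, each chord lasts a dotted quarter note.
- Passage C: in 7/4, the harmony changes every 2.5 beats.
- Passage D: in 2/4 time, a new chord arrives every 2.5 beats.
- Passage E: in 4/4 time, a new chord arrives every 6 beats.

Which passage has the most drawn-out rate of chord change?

A: 3/2.5 = 1.2 chords/bar.
B: 4/1.5 = 8/3 chords/bar.
C: 7/2.5 = 2.8 chords/bar.
D: 2/2.5 = 0.8 chords/bar.
E: 4/6 = 2/3 chords/bar.
Slowest is E at 2/3 chords/bar.

Passage E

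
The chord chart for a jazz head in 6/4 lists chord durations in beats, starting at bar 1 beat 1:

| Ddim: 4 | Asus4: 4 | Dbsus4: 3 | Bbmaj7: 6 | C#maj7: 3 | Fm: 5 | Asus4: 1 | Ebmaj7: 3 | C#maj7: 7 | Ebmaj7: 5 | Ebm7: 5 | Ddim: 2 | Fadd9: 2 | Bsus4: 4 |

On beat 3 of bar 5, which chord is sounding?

Beat 3 of bar 5 is beat (5−1)×6 + 3 = 27 overall.
Running totals: Ddim ends at 4, Asus4 ends at 8, Dbsus4 ends at 11, Bbmaj7 ends at 17, C#maj7 ends at 20, Fm ends at 25, Asus4 ends at 26, Ebmaj7 ends at 29.
Beat 27 falls within Ebmaj7.

Ebmaj7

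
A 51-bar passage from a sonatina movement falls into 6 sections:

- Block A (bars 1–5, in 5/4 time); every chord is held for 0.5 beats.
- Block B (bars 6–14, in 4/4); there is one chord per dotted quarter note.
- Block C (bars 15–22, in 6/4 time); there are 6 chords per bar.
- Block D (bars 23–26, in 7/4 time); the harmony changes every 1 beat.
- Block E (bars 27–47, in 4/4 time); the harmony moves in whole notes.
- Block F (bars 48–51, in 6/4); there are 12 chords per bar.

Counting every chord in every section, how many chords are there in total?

A has 25 beats and chords last 0.5 each, so 50 chords.
B has 36 beats and chords last 1.5 each, so 24 chords.
C has 48 beats and chords last 1 each, so 48 chords.
D has 28 beats and chords last 1 each, so 28 chords.
E has 84 beats and chords last 4 each, so 21 chords.
F has 24 beats and chords last 0.5 each, so 48 chords.
Total: 50 + 24 + 48 + 28 + 21 + 48 = 219.

219 chords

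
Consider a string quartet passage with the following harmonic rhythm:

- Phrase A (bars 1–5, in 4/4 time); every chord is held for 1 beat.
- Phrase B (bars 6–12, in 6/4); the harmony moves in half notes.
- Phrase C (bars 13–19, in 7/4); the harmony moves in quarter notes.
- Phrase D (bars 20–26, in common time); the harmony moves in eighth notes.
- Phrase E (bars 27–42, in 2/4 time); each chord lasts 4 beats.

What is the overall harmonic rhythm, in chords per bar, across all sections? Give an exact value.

A: 5 bars of 4 beats is 20 beats; at 1 beat each that's 20 chords.
B: 7 bars of 6 beats is 42 beats; at 2 beats each that's 21 chords.
C: 7 bars of 7 beats is 49 beats; at 1 beat each that's 49 chords.
D: 7 bars of 4 beats is 28 beats; at 0.5 beats each that's 56 chords.
E: 16 bars of 2 beats is 32 beats; at 4 beats each that's 8 chords.
Overall: 154 chords over 42 bars → 154/42 = 11/3 chords per bar.

11/3 chords per bar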